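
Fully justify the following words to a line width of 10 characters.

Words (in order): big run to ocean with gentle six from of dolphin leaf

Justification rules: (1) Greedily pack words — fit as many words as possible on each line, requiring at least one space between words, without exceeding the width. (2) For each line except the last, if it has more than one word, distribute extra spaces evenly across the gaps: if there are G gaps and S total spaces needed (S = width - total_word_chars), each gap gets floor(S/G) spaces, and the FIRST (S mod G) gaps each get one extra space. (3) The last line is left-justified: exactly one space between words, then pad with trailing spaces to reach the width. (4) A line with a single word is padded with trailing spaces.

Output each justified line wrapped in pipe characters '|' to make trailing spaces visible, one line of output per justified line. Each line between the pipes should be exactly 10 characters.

Answer: |big run to|
|ocean with|
|gentle six|
|from    of|
|dolphin   |
|leaf      |

Derivation:
Line 1: ['big', 'run', 'to'] (min_width=10, slack=0)
Line 2: ['ocean', 'with'] (min_width=10, slack=0)
Line 3: ['gentle', 'six'] (min_width=10, slack=0)
Line 4: ['from', 'of'] (min_width=7, slack=3)
Line 5: ['dolphin'] (min_width=7, slack=3)
Line 6: ['leaf'] (min_width=4, slack=6)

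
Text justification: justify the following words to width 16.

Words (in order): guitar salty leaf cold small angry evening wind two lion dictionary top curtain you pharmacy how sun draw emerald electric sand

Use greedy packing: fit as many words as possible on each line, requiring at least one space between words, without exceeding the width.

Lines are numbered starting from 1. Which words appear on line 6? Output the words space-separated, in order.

Answer: curtain you

Derivation:
Line 1: ['guitar', 'salty'] (min_width=12, slack=4)
Line 2: ['leaf', 'cold', 'small'] (min_width=15, slack=1)
Line 3: ['angry', 'evening'] (min_width=13, slack=3)
Line 4: ['wind', 'two', 'lion'] (min_width=13, slack=3)
Line 5: ['dictionary', 'top'] (min_width=14, slack=2)
Line 6: ['curtain', 'you'] (min_width=11, slack=5)
Line 7: ['pharmacy', 'how', 'sun'] (min_width=16, slack=0)
Line 8: ['draw', 'emerald'] (min_width=12, slack=4)
Line 9: ['electric', 'sand'] (min_width=13, slack=3)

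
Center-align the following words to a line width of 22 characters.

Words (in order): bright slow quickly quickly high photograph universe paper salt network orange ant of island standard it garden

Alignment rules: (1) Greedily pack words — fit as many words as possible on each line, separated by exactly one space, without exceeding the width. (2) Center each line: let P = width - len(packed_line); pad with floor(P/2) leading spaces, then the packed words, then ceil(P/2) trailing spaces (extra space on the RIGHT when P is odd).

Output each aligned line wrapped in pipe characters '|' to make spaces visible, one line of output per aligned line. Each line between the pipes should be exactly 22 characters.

Line 1: ['bright', 'slow', 'quickly'] (min_width=19, slack=3)
Line 2: ['quickly', 'high'] (min_width=12, slack=10)
Line 3: ['photograph', 'universe'] (min_width=19, slack=3)
Line 4: ['paper', 'salt', 'network'] (min_width=18, slack=4)
Line 5: ['orange', 'ant', 'of', 'island'] (min_width=20, slack=2)
Line 6: ['standard', 'it', 'garden'] (min_width=18, slack=4)

Answer: | bright slow quickly  |
|     quickly high     |
| photograph universe  |
|  paper salt network  |
| orange ant of island |
|  standard it garden  |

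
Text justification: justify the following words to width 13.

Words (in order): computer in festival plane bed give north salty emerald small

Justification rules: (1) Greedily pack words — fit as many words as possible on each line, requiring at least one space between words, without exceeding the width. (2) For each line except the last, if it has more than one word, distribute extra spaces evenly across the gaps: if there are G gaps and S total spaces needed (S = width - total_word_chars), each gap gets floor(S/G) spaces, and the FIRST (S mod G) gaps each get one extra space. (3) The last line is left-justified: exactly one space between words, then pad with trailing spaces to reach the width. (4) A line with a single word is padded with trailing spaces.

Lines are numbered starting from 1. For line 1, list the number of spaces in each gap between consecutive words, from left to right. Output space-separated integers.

Answer: 3

Derivation:
Line 1: ['computer', 'in'] (min_width=11, slack=2)
Line 2: ['festival'] (min_width=8, slack=5)
Line 3: ['plane', 'bed'] (min_width=9, slack=4)
Line 4: ['give', 'north'] (min_width=10, slack=3)
Line 5: ['salty', 'emerald'] (min_width=13, slack=0)
Line 6: ['small'] (min_width=5, slack=8)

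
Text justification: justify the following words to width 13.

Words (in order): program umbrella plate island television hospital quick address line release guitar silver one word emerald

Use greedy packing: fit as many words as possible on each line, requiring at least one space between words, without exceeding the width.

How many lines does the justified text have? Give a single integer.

Answer: 10

Derivation:
Line 1: ['program'] (min_width=7, slack=6)
Line 2: ['umbrella'] (min_width=8, slack=5)
Line 3: ['plate', 'island'] (min_width=12, slack=1)
Line 4: ['television'] (min_width=10, slack=3)
Line 5: ['hospital'] (min_width=8, slack=5)
Line 6: ['quick', 'address'] (min_width=13, slack=0)
Line 7: ['line', 'release'] (min_width=12, slack=1)
Line 8: ['guitar', 'silver'] (min_width=13, slack=0)
Line 9: ['one', 'word'] (min_width=8, slack=5)
Line 10: ['emerald'] (min_width=7, slack=6)
Total lines: 10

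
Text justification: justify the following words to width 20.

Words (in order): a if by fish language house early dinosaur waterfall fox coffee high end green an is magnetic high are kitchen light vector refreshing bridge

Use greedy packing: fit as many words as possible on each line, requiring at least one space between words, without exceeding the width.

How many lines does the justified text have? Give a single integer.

Line 1: ['a', 'if', 'by', 'fish'] (min_width=12, slack=8)
Line 2: ['language', 'house', 'early'] (min_width=20, slack=0)
Line 3: ['dinosaur', 'waterfall'] (min_width=18, slack=2)
Line 4: ['fox', 'coffee', 'high', 'end'] (min_width=19, slack=1)
Line 5: ['green', 'an', 'is', 'magnetic'] (min_width=20, slack=0)
Line 6: ['high', 'are', 'kitchen'] (min_width=16, slack=4)
Line 7: ['light', 'vector'] (min_width=12, slack=8)
Line 8: ['refreshing', 'bridge'] (min_width=17, slack=3)
Total lines: 8

Answer: 8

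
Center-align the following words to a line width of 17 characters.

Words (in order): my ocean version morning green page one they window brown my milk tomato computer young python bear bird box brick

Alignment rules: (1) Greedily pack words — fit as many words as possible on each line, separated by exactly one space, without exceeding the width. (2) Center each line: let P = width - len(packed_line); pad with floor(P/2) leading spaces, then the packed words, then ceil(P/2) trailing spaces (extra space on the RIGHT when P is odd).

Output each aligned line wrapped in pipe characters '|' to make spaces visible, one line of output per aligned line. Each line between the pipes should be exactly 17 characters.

Line 1: ['my', 'ocean', 'version'] (min_width=16, slack=1)
Line 2: ['morning', 'green'] (min_width=13, slack=4)
Line 3: ['page', 'one', 'they'] (min_width=13, slack=4)
Line 4: ['window', 'brown', 'my'] (min_width=15, slack=2)
Line 5: ['milk', 'tomato'] (min_width=11, slack=6)
Line 6: ['computer', 'young'] (min_width=14, slack=3)
Line 7: ['python', 'bear', 'bird'] (min_width=16, slack=1)
Line 8: ['box', 'brick'] (min_width=9, slack=8)

Answer: |my ocean version |
|  morning green  |
|  page one they  |
| window brown my |
|   milk tomato   |
| computer young  |
|python bear bird |
|    box brick    |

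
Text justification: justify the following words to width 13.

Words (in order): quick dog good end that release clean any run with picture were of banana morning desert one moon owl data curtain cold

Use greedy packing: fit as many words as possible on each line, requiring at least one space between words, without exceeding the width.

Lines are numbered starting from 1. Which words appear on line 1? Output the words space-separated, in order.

Answer: quick dog

Derivation:
Line 1: ['quick', 'dog'] (min_width=9, slack=4)
Line 2: ['good', 'end', 'that'] (min_width=13, slack=0)
Line 3: ['release', 'clean'] (min_width=13, slack=0)
Line 4: ['any', 'run', 'with'] (min_width=12, slack=1)
Line 5: ['picture', 'were'] (min_width=12, slack=1)
Line 6: ['of', 'banana'] (min_width=9, slack=4)
Line 7: ['morning'] (min_width=7, slack=6)
Line 8: ['desert', 'one'] (min_width=10, slack=3)
Line 9: ['moon', 'owl', 'data'] (min_width=13, slack=0)
Line 10: ['curtain', 'cold'] (min_width=12, slack=1)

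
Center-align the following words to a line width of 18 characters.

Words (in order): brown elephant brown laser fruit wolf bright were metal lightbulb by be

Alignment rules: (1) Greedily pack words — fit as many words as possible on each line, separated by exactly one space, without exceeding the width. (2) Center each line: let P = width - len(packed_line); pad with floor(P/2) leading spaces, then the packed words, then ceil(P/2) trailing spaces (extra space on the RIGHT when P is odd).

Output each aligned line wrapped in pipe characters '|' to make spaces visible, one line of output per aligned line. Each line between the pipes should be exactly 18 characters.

Line 1: ['brown', 'elephant'] (min_width=14, slack=4)
Line 2: ['brown', 'laser', 'fruit'] (min_width=17, slack=1)
Line 3: ['wolf', 'bright', 'were'] (min_width=16, slack=2)
Line 4: ['metal', 'lightbulb', 'by'] (min_width=18, slack=0)
Line 5: ['be'] (min_width=2, slack=16)

Answer: |  brown elephant  |
|brown laser fruit |
| wolf bright were |
|metal lightbulb by|
|        be        |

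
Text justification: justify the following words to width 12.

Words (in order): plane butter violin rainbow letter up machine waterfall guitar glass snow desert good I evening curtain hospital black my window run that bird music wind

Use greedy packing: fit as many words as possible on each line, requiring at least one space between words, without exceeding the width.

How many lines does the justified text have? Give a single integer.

Answer: 16

Derivation:
Line 1: ['plane', 'butter'] (min_width=12, slack=0)
Line 2: ['violin'] (min_width=6, slack=6)
Line 3: ['rainbow'] (min_width=7, slack=5)
Line 4: ['letter', 'up'] (min_width=9, slack=3)
Line 5: ['machine'] (min_width=7, slack=5)
Line 6: ['waterfall'] (min_width=9, slack=3)
Line 7: ['guitar', 'glass'] (min_width=12, slack=0)
Line 8: ['snow', 'desert'] (min_width=11, slack=1)
Line 9: ['good', 'I'] (min_width=6, slack=6)
Line 10: ['evening'] (min_width=7, slack=5)
Line 11: ['curtain'] (min_width=7, slack=5)
Line 12: ['hospital'] (min_width=8, slack=4)
Line 13: ['black', 'my'] (min_width=8, slack=4)
Line 14: ['window', 'run'] (min_width=10, slack=2)
Line 15: ['that', 'bird'] (min_width=9, slack=3)
Line 16: ['music', 'wind'] (min_width=10, slack=2)
Total lines: 16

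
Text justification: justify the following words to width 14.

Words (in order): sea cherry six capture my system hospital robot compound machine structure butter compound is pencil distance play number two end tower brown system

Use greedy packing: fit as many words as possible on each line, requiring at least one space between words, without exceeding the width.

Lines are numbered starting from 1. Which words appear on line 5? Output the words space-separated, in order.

Line 1: ['sea', 'cherry', 'six'] (min_width=14, slack=0)
Line 2: ['capture', 'my'] (min_width=10, slack=4)
Line 3: ['system'] (min_width=6, slack=8)
Line 4: ['hospital', 'robot'] (min_width=14, slack=0)
Line 5: ['compound'] (min_width=8, slack=6)
Line 6: ['machine'] (min_width=7, slack=7)
Line 7: ['structure'] (min_width=9, slack=5)
Line 8: ['butter'] (min_width=6, slack=8)
Line 9: ['compound', 'is'] (min_width=11, slack=3)
Line 10: ['pencil'] (min_width=6, slack=8)
Line 11: ['distance', 'play'] (min_width=13, slack=1)
Line 12: ['number', 'two', 'end'] (min_width=14, slack=0)
Line 13: ['tower', 'brown'] (min_width=11, slack=3)
Line 14: ['system'] (min_width=6, slack=8)

Answer: compound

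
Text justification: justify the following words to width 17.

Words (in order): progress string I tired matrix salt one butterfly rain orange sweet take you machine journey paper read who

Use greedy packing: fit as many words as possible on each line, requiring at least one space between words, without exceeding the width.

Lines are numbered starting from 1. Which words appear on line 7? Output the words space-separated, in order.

Answer: read who

Derivation:
Line 1: ['progress', 'string', 'I'] (min_width=17, slack=0)
Line 2: ['tired', 'matrix', 'salt'] (min_width=17, slack=0)
Line 3: ['one', 'butterfly'] (min_width=13, slack=4)
Line 4: ['rain', 'orange', 'sweet'] (min_width=17, slack=0)
Line 5: ['take', 'you', 'machine'] (min_width=16, slack=1)
Line 6: ['journey', 'paper'] (min_width=13, slack=4)
Line 7: ['read', 'who'] (min_width=8, slack=9)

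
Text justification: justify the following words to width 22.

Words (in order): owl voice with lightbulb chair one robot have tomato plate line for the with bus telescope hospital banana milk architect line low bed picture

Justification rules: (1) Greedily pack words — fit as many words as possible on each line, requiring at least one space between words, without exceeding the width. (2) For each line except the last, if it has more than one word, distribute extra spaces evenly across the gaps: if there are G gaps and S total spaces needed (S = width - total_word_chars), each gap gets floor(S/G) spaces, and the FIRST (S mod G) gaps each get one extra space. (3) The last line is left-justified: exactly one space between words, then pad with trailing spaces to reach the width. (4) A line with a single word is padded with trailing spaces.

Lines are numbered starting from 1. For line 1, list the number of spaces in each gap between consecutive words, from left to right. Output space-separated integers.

Line 1: ['owl', 'voice', 'with'] (min_width=14, slack=8)
Line 2: ['lightbulb', 'chair', 'one'] (min_width=19, slack=3)
Line 3: ['robot', 'have', 'tomato'] (min_width=17, slack=5)
Line 4: ['plate', 'line', 'for', 'the'] (min_width=18, slack=4)
Line 5: ['with', 'bus', 'telescope'] (min_width=18, slack=4)
Line 6: ['hospital', 'banana', 'milk'] (min_width=20, slack=2)
Line 7: ['architect', 'line', 'low', 'bed'] (min_width=22, slack=0)
Line 8: ['picture'] (min_width=7, slack=15)

Answer: 5 5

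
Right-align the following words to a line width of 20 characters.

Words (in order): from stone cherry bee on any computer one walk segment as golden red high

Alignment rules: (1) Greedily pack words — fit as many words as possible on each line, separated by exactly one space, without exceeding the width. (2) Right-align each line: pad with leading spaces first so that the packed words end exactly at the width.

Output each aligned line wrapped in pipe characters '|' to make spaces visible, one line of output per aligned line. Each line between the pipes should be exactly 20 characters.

Answer: |   from stone cherry|
| bee on any computer|
| one walk segment as|
|     golden red high|

Derivation:
Line 1: ['from', 'stone', 'cherry'] (min_width=17, slack=3)
Line 2: ['bee', 'on', 'any', 'computer'] (min_width=19, slack=1)
Line 3: ['one', 'walk', 'segment', 'as'] (min_width=19, slack=1)
Line 4: ['golden', 'red', 'high'] (min_width=15, slack=5)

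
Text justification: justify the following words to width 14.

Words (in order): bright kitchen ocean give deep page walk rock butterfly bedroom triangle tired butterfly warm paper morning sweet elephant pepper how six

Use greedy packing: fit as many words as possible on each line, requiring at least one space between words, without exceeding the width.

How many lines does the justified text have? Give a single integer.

Line 1: ['bright', 'kitchen'] (min_width=14, slack=0)
Line 2: ['ocean', 'give'] (min_width=10, slack=4)
Line 3: ['deep', 'page', 'walk'] (min_width=14, slack=0)
Line 4: ['rock', 'butterfly'] (min_width=14, slack=0)
Line 5: ['bedroom'] (min_width=7, slack=7)
Line 6: ['triangle', 'tired'] (min_width=14, slack=0)
Line 7: ['butterfly', 'warm'] (min_width=14, slack=0)
Line 8: ['paper', 'morning'] (min_width=13, slack=1)
Line 9: ['sweet', 'elephant'] (min_width=14, slack=0)
Line 10: ['pepper', 'how', 'six'] (min_width=14, slack=0)
Total lines: 10

Answer: 10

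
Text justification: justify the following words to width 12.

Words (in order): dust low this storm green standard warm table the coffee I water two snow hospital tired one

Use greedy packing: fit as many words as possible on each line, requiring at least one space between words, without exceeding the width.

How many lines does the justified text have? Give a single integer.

Line 1: ['dust', 'low'] (min_width=8, slack=4)
Line 2: ['this', 'storm'] (min_width=10, slack=2)
Line 3: ['green'] (min_width=5, slack=7)
Line 4: ['standard'] (min_width=8, slack=4)
Line 5: ['warm', 'table'] (min_width=10, slack=2)
Line 6: ['the', 'coffee', 'I'] (min_width=12, slack=0)
Line 7: ['water', 'two'] (min_width=9, slack=3)
Line 8: ['snow'] (min_width=4, slack=8)
Line 9: ['hospital'] (min_width=8, slack=4)
Line 10: ['tired', 'one'] (min_width=9, slack=3)
Total lines: 10

Answer: 10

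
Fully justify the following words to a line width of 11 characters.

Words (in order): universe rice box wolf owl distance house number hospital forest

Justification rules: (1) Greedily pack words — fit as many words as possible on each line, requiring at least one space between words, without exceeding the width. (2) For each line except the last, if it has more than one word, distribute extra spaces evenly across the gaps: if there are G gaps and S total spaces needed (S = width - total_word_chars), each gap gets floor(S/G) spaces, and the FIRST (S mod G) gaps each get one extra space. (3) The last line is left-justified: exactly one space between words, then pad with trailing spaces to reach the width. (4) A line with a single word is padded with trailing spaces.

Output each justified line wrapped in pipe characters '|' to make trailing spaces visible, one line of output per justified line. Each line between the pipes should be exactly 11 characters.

Answer: |universe   |
|rice    box|
|wolf    owl|
|distance   |
|house      |
|number     |
|hospital   |
|forest     |

Derivation:
Line 1: ['universe'] (min_width=8, slack=3)
Line 2: ['rice', 'box'] (min_width=8, slack=3)
Line 3: ['wolf', 'owl'] (min_width=8, slack=3)
Line 4: ['distance'] (min_width=8, slack=3)
Line 5: ['house'] (min_width=5, slack=6)
Line 6: ['number'] (min_width=6, slack=5)
Line 7: ['hospital'] (min_width=8, slack=3)
Line 8: ['forest'] (min_width=6, slack=5)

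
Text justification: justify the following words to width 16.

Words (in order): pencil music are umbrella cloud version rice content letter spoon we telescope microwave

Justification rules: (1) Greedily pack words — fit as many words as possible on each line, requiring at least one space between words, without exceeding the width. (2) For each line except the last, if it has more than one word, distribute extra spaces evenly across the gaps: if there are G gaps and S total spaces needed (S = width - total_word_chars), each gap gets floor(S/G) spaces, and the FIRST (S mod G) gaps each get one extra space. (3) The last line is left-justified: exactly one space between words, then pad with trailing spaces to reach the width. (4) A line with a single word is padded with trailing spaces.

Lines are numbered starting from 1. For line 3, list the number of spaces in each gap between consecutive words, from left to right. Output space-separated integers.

Line 1: ['pencil', 'music', 'are'] (min_width=16, slack=0)
Line 2: ['umbrella', 'cloud'] (min_width=14, slack=2)
Line 3: ['version', 'rice'] (min_width=12, slack=4)
Line 4: ['content', 'letter'] (min_width=14, slack=2)
Line 5: ['spoon', 'we'] (min_width=8, slack=8)
Line 6: ['telescope'] (min_width=9, slack=7)
Line 7: ['microwave'] (min_width=9, slack=7)

Answer: 5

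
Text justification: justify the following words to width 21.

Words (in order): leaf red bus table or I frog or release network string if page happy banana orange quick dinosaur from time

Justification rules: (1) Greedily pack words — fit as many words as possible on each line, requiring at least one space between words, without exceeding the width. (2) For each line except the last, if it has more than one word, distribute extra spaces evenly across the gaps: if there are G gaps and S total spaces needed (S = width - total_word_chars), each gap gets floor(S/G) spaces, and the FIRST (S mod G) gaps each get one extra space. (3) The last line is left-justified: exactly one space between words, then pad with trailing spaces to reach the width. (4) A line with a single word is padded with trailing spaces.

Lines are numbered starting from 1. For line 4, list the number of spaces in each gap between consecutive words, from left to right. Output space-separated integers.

Answer: 3 3

Derivation:
Line 1: ['leaf', 'red', 'bus', 'table', 'or'] (min_width=21, slack=0)
Line 2: ['I', 'frog', 'or', 'release'] (min_width=17, slack=4)
Line 3: ['network', 'string', 'if'] (min_width=17, slack=4)
Line 4: ['page', 'happy', 'banana'] (min_width=17, slack=4)
Line 5: ['orange', 'quick', 'dinosaur'] (min_width=21, slack=0)
Line 6: ['from', 'time'] (min_width=9, slack=12)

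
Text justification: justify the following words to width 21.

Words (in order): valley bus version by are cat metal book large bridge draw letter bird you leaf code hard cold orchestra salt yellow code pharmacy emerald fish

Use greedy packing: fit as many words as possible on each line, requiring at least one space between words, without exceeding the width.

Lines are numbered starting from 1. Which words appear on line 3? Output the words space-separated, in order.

Answer: large bridge draw

Derivation:
Line 1: ['valley', 'bus', 'version', 'by'] (min_width=21, slack=0)
Line 2: ['are', 'cat', 'metal', 'book'] (min_width=18, slack=3)
Line 3: ['large', 'bridge', 'draw'] (min_width=17, slack=4)
Line 4: ['letter', 'bird', 'you', 'leaf'] (min_width=20, slack=1)
Line 5: ['code', 'hard', 'cold'] (min_width=14, slack=7)
Line 6: ['orchestra', 'salt', 'yellow'] (min_width=21, slack=0)
Line 7: ['code', 'pharmacy', 'emerald'] (min_width=21, slack=0)
Line 8: ['fish'] (min_width=4, slack=17)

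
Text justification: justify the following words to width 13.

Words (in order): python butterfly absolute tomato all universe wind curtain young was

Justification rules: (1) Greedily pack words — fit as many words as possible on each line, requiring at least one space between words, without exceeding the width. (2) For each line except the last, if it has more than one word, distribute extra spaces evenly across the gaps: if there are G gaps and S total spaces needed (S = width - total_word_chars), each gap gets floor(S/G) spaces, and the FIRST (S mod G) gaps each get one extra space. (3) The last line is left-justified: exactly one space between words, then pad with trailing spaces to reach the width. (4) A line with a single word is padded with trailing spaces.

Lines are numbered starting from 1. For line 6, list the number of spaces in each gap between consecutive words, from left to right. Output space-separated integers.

Line 1: ['python'] (min_width=6, slack=7)
Line 2: ['butterfly'] (min_width=9, slack=4)
Line 3: ['absolute'] (min_width=8, slack=5)
Line 4: ['tomato', 'all'] (min_width=10, slack=3)
Line 5: ['universe', 'wind'] (min_width=13, slack=0)
Line 6: ['curtain', 'young'] (min_width=13, slack=0)
Line 7: ['was'] (min_width=3, slack=10)

Answer: 1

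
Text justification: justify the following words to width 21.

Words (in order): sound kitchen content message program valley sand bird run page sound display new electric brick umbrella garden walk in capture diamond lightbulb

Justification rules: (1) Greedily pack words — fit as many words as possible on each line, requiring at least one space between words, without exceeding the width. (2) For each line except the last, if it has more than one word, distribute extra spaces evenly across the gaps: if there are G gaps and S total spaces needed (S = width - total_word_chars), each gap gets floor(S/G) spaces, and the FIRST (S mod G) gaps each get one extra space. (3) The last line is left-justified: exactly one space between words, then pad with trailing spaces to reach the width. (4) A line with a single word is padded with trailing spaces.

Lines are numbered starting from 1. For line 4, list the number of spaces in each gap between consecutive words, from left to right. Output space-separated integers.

Line 1: ['sound', 'kitchen', 'content'] (min_width=21, slack=0)
Line 2: ['message', 'program'] (min_width=15, slack=6)
Line 3: ['valley', 'sand', 'bird', 'run'] (min_width=20, slack=1)
Line 4: ['page', 'sound', 'display'] (min_width=18, slack=3)
Line 5: ['new', 'electric', 'brick'] (min_width=18, slack=3)
Line 6: ['umbrella', 'garden', 'walk'] (min_width=20, slack=1)
Line 7: ['in', 'capture', 'diamond'] (min_width=18, slack=3)
Line 8: ['lightbulb'] (min_width=9, slack=12)

Answer: 3 2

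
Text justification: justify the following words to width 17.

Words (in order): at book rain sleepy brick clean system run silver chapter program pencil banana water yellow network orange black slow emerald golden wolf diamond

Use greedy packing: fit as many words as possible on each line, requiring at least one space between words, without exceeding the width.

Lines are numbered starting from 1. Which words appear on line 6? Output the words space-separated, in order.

Line 1: ['at', 'book', 'rain'] (min_width=12, slack=5)
Line 2: ['sleepy', 'brick'] (min_width=12, slack=5)
Line 3: ['clean', 'system', 'run'] (min_width=16, slack=1)
Line 4: ['silver', 'chapter'] (min_width=14, slack=3)
Line 5: ['program', 'pencil'] (min_width=14, slack=3)
Line 6: ['banana', 'water'] (min_width=12, slack=5)
Line 7: ['yellow', 'network'] (min_width=14, slack=3)
Line 8: ['orange', 'black', 'slow'] (min_width=17, slack=0)
Line 9: ['emerald', 'golden'] (min_width=14, slack=3)
Line 10: ['wolf', 'diamond'] (min_width=12, slack=5)

Answer: banana water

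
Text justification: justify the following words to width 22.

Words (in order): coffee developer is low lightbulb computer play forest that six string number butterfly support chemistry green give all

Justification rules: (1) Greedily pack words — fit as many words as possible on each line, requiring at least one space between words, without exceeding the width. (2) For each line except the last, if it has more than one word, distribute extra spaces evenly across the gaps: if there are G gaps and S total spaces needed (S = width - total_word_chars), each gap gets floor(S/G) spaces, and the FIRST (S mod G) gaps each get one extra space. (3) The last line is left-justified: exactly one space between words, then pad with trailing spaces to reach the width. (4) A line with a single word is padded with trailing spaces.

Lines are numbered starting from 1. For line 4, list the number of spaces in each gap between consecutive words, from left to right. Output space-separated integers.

Line 1: ['coffee', 'developer', 'is'] (min_width=19, slack=3)
Line 2: ['low', 'lightbulb', 'computer'] (min_width=22, slack=0)
Line 3: ['play', 'forest', 'that', 'six'] (min_width=20, slack=2)
Line 4: ['string', 'number'] (min_width=13, slack=9)
Line 5: ['butterfly', 'support'] (min_width=17, slack=5)
Line 6: ['chemistry', 'green', 'give'] (min_width=20, slack=2)
Line 7: ['all'] (min_width=3, slack=19)

Answer: 10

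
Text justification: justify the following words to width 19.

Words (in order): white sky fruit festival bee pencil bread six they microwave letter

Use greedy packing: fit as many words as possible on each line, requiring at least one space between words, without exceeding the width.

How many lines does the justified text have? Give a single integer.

Line 1: ['white', 'sky', 'fruit'] (min_width=15, slack=4)
Line 2: ['festival', 'bee', 'pencil'] (min_width=19, slack=0)
Line 3: ['bread', 'six', 'they'] (min_width=14, slack=5)
Line 4: ['microwave', 'letter'] (min_width=16, slack=3)
Total lines: 4

Answer: 4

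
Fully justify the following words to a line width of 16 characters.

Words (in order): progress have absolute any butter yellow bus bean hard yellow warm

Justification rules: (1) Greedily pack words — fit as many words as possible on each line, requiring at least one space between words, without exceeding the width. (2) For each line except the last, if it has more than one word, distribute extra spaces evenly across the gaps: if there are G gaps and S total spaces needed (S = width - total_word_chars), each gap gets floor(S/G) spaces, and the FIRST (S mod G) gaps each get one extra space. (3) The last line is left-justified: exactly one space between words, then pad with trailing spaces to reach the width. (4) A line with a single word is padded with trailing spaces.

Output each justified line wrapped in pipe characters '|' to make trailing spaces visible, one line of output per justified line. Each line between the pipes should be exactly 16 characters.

Line 1: ['progress', 'have'] (min_width=13, slack=3)
Line 2: ['absolute', 'any'] (min_width=12, slack=4)
Line 3: ['butter', 'yellow'] (min_width=13, slack=3)
Line 4: ['bus', 'bean', 'hard'] (min_width=13, slack=3)
Line 5: ['yellow', 'warm'] (min_width=11, slack=5)

Answer: |progress    have|
|absolute     any|
|butter    yellow|
|bus   bean  hard|
|yellow warm     |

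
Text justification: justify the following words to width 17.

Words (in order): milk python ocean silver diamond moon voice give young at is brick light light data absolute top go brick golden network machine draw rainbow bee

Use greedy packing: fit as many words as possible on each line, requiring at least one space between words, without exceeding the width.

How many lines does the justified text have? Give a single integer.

Line 1: ['milk', 'python', 'ocean'] (min_width=17, slack=0)
Line 2: ['silver', 'diamond'] (min_width=14, slack=3)
Line 3: ['moon', 'voice', 'give'] (min_width=15, slack=2)
Line 4: ['young', 'at', 'is', 'brick'] (min_width=17, slack=0)
Line 5: ['light', 'light', 'data'] (min_width=16, slack=1)
Line 6: ['absolute', 'top', 'go'] (min_width=15, slack=2)
Line 7: ['brick', 'golden'] (min_width=12, slack=5)
Line 8: ['network', 'machine'] (min_width=15, slack=2)
Line 9: ['draw', 'rainbow', 'bee'] (min_width=16, slack=1)
Total lines: 9

Answer: 9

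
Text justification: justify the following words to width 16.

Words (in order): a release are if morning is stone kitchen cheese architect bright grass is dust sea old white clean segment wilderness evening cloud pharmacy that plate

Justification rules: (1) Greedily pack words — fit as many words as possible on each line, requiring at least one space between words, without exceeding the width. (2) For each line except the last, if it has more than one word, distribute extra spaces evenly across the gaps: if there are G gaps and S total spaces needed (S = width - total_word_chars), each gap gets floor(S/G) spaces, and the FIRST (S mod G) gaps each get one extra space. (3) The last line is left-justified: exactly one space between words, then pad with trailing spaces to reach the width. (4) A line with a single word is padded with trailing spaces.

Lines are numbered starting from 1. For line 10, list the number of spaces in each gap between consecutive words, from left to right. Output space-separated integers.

Answer: 4

Derivation:
Line 1: ['a', 'release', 'are', 'if'] (min_width=16, slack=0)
Line 2: ['morning', 'is', 'stone'] (min_width=16, slack=0)
Line 3: ['kitchen', 'cheese'] (min_width=14, slack=2)
Line 4: ['architect', 'bright'] (min_width=16, slack=0)
Line 5: ['grass', 'is', 'dust'] (min_width=13, slack=3)
Line 6: ['sea', 'old', 'white'] (min_width=13, slack=3)
Line 7: ['clean', 'segment'] (min_width=13, slack=3)
Line 8: ['wilderness'] (min_width=10, slack=6)
Line 9: ['evening', 'cloud'] (min_width=13, slack=3)
Line 10: ['pharmacy', 'that'] (min_width=13, slack=3)
Line 11: ['plate'] (min_width=5, slack=11)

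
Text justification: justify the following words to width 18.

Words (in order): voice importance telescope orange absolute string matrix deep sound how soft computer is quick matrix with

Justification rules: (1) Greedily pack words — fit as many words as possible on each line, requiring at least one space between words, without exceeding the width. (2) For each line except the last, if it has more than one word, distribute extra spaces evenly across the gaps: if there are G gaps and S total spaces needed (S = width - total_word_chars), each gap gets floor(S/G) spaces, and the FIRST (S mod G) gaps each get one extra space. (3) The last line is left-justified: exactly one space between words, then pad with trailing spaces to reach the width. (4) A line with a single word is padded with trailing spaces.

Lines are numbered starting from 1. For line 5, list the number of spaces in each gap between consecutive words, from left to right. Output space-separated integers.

Answer: 2 1

Derivation:
Line 1: ['voice', 'importance'] (min_width=16, slack=2)
Line 2: ['telescope', 'orange'] (min_width=16, slack=2)
Line 3: ['absolute', 'string'] (min_width=15, slack=3)
Line 4: ['matrix', 'deep', 'sound'] (min_width=17, slack=1)
Line 5: ['how', 'soft', 'computer'] (min_width=17, slack=1)
Line 6: ['is', 'quick', 'matrix'] (min_width=15, slack=3)
Line 7: ['with'] (min_width=4, slack=14)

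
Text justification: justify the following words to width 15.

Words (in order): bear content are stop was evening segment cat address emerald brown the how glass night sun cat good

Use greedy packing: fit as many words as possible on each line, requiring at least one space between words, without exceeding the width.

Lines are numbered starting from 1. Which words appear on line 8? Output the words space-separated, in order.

Answer: good

Derivation:
Line 1: ['bear', 'content'] (min_width=12, slack=3)
Line 2: ['are', 'stop', 'was'] (min_width=12, slack=3)
Line 3: ['evening', 'segment'] (min_width=15, slack=0)
Line 4: ['cat', 'address'] (min_width=11, slack=4)
Line 5: ['emerald', 'brown'] (min_width=13, slack=2)
Line 6: ['the', 'how', 'glass'] (min_width=13, slack=2)
Line 7: ['night', 'sun', 'cat'] (min_width=13, slack=2)
Line 8: ['good'] (min_width=4, slack=11)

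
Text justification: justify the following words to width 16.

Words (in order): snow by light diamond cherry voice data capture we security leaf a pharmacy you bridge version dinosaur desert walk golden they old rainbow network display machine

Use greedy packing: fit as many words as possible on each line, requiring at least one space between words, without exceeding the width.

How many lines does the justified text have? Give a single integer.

Answer: 12

Derivation:
Line 1: ['snow', 'by', 'light'] (min_width=13, slack=3)
Line 2: ['diamond', 'cherry'] (min_width=14, slack=2)
Line 3: ['voice', 'data'] (min_width=10, slack=6)
Line 4: ['capture', 'we'] (min_width=10, slack=6)
Line 5: ['security', 'leaf', 'a'] (min_width=15, slack=1)
Line 6: ['pharmacy', 'you'] (min_width=12, slack=4)
Line 7: ['bridge', 'version'] (min_width=14, slack=2)
Line 8: ['dinosaur', 'desert'] (min_width=15, slack=1)
Line 9: ['walk', 'golden', 'they'] (min_width=16, slack=0)
Line 10: ['old', 'rainbow'] (min_width=11, slack=5)
Line 11: ['network', 'display'] (min_width=15, slack=1)
Line 12: ['machine'] (min_width=7, slack=9)
Total lines: 12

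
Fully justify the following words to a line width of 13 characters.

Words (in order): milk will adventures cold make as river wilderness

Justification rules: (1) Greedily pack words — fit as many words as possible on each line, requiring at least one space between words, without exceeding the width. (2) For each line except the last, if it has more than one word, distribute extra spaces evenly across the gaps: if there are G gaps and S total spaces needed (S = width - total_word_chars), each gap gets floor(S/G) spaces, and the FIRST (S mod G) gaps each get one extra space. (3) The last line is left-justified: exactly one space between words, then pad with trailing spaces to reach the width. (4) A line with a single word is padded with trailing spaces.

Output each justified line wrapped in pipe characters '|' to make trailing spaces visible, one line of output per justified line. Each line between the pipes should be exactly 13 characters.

Line 1: ['milk', 'will'] (min_width=9, slack=4)
Line 2: ['adventures'] (min_width=10, slack=3)
Line 3: ['cold', 'make', 'as'] (min_width=12, slack=1)
Line 4: ['river'] (min_width=5, slack=8)
Line 5: ['wilderness'] (min_width=10, slack=3)

Answer: |milk     will|
|adventures   |
|cold  make as|
|river        |
|wilderness   |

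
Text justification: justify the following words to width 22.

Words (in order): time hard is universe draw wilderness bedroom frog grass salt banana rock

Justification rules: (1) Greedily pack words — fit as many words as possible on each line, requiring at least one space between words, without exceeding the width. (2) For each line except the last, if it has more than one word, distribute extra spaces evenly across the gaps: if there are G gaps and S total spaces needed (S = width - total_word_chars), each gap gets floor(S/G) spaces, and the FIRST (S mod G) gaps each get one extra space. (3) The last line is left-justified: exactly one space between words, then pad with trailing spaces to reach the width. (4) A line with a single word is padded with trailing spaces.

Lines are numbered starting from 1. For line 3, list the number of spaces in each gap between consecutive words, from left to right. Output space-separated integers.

Line 1: ['time', 'hard', 'is', 'universe'] (min_width=21, slack=1)
Line 2: ['draw', 'wilderness'] (min_width=15, slack=7)
Line 3: ['bedroom', 'frog', 'grass'] (min_width=18, slack=4)
Line 4: ['salt', 'banana', 'rock'] (min_width=16, slack=6)

Answer: 3 3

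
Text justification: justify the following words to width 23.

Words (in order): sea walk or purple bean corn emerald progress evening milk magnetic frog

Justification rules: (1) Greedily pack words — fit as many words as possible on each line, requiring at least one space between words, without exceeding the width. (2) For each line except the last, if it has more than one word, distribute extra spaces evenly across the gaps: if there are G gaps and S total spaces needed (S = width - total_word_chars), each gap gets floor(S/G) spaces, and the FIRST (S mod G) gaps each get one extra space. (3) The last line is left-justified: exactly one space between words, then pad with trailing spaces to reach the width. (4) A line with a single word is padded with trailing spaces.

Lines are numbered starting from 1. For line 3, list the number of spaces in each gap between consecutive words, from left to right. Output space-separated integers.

Answer: 2 2

Derivation:
Line 1: ['sea', 'walk', 'or', 'purple', 'bean'] (min_width=23, slack=0)
Line 2: ['corn', 'emerald', 'progress'] (min_width=21, slack=2)
Line 3: ['evening', 'milk', 'magnetic'] (min_width=21, slack=2)
Line 4: ['frog'] (min_width=4, slack=19)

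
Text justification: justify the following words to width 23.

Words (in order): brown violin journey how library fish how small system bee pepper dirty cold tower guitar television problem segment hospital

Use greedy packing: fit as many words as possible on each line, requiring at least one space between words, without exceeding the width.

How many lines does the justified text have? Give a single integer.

Line 1: ['brown', 'violin', 'journey'] (min_width=20, slack=3)
Line 2: ['how', 'library', 'fish', 'how'] (min_width=20, slack=3)
Line 3: ['small', 'system', 'bee', 'pepper'] (min_width=23, slack=0)
Line 4: ['dirty', 'cold', 'tower', 'guitar'] (min_width=23, slack=0)
Line 5: ['television', 'problem'] (min_width=18, slack=5)
Line 6: ['segment', 'hospital'] (min_width=16, slack=7)
Total lines: 6

Answer: 6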